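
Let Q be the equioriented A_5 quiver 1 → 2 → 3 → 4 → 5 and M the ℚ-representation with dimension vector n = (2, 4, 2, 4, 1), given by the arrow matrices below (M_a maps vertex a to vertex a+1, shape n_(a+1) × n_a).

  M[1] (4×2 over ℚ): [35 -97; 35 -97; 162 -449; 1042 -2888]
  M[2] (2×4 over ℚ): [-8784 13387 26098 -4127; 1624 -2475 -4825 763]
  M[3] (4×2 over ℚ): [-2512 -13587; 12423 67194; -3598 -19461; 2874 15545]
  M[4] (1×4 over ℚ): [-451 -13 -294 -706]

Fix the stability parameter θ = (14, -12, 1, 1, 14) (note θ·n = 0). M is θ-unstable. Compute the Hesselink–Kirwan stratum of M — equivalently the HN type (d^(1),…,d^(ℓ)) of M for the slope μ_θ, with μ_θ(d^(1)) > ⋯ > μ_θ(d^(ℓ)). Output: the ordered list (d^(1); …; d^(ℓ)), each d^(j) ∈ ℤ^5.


Interval decomposition of M: I[1,4], I[1,5], I[2,2]^2, I[4,4]^2.
HN type (ℓ=3): μ^(1)=14; μ^(2)=1; μ^(3)=-12

((0, 0, 0, 0, 1); (2, 2, 2, 4, 0); (0, 2, 0, 0, 0))


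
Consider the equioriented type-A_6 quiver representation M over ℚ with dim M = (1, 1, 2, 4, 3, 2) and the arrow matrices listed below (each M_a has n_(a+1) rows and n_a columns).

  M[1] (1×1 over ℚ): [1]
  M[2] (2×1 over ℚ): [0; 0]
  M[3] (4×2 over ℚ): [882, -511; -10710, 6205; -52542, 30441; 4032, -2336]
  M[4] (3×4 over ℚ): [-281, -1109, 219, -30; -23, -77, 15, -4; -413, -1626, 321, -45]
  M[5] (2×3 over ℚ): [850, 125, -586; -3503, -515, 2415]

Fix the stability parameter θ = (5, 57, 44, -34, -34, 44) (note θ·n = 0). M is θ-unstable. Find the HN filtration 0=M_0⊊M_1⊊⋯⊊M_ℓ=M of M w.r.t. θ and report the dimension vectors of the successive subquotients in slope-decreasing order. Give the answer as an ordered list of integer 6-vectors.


Barcode: M ≅ I[1,2], I[3,3], I[3,6], I[4,4], I[4,5], I[4,6]. HN layers by μ_θ (5 steps, strictly decreasing):
  μ^(1)=57; μ^(2)=44; μ^(3)=5; μ^(4)=-8; μ^(5)=-34

((0, 1, 0, 0, 0, 0); (0, 0, 1, 0, 0, 2); (1, 0, 0, 0, 0, 0); (0, 0, 1, 1, 1, 0); (0, 0, 0, 3, 2, 0))


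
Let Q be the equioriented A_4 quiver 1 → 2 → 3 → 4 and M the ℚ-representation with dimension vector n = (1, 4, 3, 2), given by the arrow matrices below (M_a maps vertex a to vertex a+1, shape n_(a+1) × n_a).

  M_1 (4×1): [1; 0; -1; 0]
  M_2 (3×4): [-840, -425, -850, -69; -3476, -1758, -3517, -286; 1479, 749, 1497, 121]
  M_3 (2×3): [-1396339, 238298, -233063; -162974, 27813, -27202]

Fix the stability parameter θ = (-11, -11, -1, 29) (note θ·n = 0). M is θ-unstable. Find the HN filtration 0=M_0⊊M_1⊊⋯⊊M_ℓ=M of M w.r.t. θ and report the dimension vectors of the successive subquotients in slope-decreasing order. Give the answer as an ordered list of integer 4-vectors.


Interval decomposition of M: I[1,4], I[2,2], I[2,3], I[2,4].
HN type (ℓ=3): μ^(1)=29; μ^(2)=-1; μ^(3)=-11

((0, 0, 0, 2); (0, 0, 3, 0); (1, 4, 0, 0))


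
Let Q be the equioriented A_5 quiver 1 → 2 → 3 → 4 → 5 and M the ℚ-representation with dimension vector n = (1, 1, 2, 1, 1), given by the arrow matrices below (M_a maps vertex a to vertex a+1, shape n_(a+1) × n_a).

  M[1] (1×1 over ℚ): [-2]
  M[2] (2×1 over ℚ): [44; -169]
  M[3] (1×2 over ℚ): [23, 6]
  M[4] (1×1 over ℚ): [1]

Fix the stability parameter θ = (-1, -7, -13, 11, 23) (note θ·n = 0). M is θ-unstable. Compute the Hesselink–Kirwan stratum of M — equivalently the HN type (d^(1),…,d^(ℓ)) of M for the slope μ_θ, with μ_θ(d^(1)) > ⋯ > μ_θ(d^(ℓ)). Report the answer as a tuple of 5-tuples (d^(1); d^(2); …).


Via rank(M_{q-1}∘⋯∘M_p): M ≅ I[1,5], I[3,3].
μ_θ-semistable layers: μ^(1)=23; μ^(2)=11; μ^(3)=-7; μ^(4)=-13

((0, 0, 0, 0, 1); (0, 0, 0, 1, 0); (1, 1, 1, 0, 0); (0, 0, 1, 0, 0))


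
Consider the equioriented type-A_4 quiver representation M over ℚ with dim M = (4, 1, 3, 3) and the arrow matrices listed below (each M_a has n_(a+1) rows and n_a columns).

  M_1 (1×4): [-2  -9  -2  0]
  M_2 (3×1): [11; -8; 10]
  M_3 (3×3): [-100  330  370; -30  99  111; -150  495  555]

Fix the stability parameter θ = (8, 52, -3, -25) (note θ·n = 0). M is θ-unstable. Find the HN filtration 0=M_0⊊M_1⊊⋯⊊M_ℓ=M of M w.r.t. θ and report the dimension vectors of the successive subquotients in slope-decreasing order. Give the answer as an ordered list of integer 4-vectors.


Interval decomposition of M: I[1,1]^3, I[1,4], I[3,3]^2, I[4,4]^2.
HN type (ℓ=3): μ^(1)=8; μ^(2)=-3; μ^(3)=-25

((4, 1, 1, 1); (0, 0, 2, 0); (0, 0, 0, 2))


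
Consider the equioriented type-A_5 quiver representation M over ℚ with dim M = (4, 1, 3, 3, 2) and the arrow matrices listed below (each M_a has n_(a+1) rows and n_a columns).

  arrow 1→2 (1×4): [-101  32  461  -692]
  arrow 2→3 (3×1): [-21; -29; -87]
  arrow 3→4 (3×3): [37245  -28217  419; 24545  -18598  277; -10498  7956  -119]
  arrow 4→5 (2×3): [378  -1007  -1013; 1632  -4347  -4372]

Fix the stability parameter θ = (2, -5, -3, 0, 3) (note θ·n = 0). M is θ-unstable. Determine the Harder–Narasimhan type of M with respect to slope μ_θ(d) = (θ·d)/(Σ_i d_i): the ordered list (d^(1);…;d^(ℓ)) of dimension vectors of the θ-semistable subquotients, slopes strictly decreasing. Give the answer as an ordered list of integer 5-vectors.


Via rank(M_{q-1}∘⋯∘M_p): M ≅ I[1,1]^3, I[1,5], I[3,4], I[3,5].
μ_θ-semistable layers: μ^(1)=3; μ^(2)=2; μ^(3)=0; μ^(4)=-2; μ^(5)=-3

((0, 0, 0, 0, 2); (3, 0, 0, 0, 0); (0, 0, 0, 3, 0); (1, 1, 1, 0, 0); (0, 0, 2, 0, 0))


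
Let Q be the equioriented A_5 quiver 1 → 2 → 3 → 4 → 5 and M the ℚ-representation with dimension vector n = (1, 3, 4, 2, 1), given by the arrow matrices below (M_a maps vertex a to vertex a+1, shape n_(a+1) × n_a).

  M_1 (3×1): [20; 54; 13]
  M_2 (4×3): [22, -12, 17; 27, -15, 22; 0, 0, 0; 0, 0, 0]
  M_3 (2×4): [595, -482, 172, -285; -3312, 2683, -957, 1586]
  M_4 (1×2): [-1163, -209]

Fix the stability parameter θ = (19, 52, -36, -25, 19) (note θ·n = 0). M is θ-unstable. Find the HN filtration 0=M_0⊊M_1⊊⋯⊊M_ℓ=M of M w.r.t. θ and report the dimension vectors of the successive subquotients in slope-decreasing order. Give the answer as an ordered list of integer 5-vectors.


Interval decomposition of M: I[1,5], I[2,2], I[2,4], I[3,3]^2.
HN type (ℓ=5): μ^(1)=52; μ^(2)=19; μ^(3)=5/2; μ^(4)=-3; μ^(5)=-36

((0, 1, 0, 0, 0); (0, 0, 0, 0, 1); (1, 1, 1, 1, 0); (0, 1, 1, 1, 0); (0, 0, 2, 0, 0))


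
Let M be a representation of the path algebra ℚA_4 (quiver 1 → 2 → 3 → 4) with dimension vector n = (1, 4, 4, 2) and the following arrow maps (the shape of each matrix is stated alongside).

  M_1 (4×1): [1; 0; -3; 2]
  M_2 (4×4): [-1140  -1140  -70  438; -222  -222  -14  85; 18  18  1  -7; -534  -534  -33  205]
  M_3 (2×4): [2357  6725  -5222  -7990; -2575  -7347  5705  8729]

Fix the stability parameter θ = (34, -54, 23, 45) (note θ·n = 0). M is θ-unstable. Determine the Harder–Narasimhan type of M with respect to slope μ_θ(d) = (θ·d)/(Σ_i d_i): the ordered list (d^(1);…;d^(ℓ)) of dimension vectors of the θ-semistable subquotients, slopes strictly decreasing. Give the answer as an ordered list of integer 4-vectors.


Interval decomposition of M: I[1,3], I[2,2]^2, I[2,4], I[3,3], I[3,4].
HN type (ℓ=4): μ^(1)=45; μ^(2)=23; μ^(3)=-10; μ^(4)=-54

((0, 0, 0, 2); (0, 0, 4, 0); (1, 1, 0, 0); (0, 3, 0, 0))


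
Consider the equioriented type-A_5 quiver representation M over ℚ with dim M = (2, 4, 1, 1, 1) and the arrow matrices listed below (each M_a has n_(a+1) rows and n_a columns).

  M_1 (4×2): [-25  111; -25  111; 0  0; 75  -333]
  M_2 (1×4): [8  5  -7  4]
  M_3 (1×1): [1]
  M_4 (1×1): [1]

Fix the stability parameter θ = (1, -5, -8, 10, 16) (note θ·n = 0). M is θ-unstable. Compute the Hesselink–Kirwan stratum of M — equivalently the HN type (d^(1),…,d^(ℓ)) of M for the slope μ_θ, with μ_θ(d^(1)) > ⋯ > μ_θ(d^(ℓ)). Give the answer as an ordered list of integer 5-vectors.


Interval decomposition of M: I[1,1], I[1,5], I[2,2]^3.
HN type (ℓ=5): μ^(1)=16; μ^(2)=10; μ^(3)=1; μ^(4)=-4; μ^(5)=-5

((0, 0, 0, 0, 1); (0, 0, 0, 1, 0); (1, 0, 0, 0, 0); (1, 1, 1, 0, 0); (0, 3, 0, 0, 0))


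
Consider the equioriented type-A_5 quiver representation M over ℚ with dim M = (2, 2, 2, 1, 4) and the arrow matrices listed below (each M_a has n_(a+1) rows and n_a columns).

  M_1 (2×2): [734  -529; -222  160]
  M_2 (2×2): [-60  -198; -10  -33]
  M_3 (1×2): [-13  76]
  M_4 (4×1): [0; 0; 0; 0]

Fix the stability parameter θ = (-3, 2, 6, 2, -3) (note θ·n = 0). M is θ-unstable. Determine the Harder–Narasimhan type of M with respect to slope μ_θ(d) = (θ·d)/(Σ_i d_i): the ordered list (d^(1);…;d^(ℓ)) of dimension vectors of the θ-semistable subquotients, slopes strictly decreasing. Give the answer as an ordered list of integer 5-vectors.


Via rank(M_{q-1}∘⋯∘M_p): M ≅ I[1,2], I[1,4], I[3,3], I[5,5]^4.
μ_θ-semistable layers: μ^(1)=6; μ^(2)=4; μ^(3)=2; μ^(4)=-3

((0, 0, 1, 0, 0); (0, 0, 1, 1, 0); (0, 2, 0, 0, 0); (2, 0, 0, 0, 4))


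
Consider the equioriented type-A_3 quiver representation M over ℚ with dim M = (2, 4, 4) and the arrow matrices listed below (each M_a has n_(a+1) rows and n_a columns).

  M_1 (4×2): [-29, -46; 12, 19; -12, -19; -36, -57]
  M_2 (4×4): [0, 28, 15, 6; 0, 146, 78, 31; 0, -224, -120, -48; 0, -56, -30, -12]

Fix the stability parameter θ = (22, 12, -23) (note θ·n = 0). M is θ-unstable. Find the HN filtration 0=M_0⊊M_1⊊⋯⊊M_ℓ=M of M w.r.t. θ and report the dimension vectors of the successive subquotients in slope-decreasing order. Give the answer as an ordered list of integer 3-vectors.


Interval decomposition of M: I[1,2], I[1,3], I[2,2], I[2,3], I[3,3]^2.
HN type (ℓ=5): μ^(1)=17; μ^(2)=12; μ^(3)=11/3; μ^(4)=-11/2; μ^(5)=-23

((1, 1, 0); (0, 1, 0); (1, 1, 1); (0, 1, 1); (0, 0, 2))


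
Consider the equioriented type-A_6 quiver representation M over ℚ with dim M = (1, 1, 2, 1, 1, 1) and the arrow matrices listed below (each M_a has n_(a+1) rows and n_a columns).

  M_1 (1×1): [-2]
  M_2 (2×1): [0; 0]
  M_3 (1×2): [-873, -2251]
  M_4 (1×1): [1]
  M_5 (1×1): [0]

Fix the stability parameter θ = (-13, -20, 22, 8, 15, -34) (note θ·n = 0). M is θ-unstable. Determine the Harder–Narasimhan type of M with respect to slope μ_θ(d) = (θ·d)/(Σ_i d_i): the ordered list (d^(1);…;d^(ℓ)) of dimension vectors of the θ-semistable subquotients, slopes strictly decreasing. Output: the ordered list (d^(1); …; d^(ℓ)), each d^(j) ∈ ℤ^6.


Via rank(M_{q-1}∘⋯∘M_p): M ≅ I[1,2], I[3,3], I[3,5], I[6,6].
μ_θ-semistable layers: μ^(1)=22; μ^(2)=15; μ^(3)=-33/2; μ^(4)=-34

((0, 0, 1, 0, 0, 0); (0, 0, 1, 1, 1, 0); (1, 1, 0, 0, 0, 0); (0, 0, 0, 0, 0, 1))


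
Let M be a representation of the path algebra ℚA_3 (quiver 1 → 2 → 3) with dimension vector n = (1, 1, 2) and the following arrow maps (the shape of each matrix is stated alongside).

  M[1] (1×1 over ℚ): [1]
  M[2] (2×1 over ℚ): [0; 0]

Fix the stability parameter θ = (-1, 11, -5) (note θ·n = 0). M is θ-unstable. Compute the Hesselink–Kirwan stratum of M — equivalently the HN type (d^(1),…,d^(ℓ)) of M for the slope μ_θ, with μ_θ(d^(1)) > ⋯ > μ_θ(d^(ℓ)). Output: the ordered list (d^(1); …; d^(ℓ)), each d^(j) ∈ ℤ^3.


Interval decomposition of M: I[1,2], I[3,3]^2.
HN type (ℓ=3): μ^(1)=11; μ^(2)=-1; μ^(3)=-5

((0, 1, 0); (1, 0, 0); (0, 0, 2))


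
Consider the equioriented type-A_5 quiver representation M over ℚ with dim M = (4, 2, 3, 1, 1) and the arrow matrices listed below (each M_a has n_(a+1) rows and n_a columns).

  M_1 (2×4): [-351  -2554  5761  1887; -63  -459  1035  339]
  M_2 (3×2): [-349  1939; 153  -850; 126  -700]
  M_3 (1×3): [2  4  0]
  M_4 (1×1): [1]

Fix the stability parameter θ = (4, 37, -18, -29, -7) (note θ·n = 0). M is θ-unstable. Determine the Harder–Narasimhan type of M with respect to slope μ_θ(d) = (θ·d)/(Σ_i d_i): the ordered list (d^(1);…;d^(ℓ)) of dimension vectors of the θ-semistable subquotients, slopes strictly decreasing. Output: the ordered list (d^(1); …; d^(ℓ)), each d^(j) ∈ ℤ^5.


Barcode: M ≅ I[1,1]^2, I[1,3], I[1,5], I[3,3]. HN layers by μ_θ (4 steps, strictly decreasing):
  μ^(1)=19/2; μ^(2)=4; μ^(3)=-13/5; μ^(4)=-18

((0, 1, 1, 0, 0); (3, 0, 0, 0, 0); (1, 1, 1, 1, 1); (0, 0, 1, 0, 0))


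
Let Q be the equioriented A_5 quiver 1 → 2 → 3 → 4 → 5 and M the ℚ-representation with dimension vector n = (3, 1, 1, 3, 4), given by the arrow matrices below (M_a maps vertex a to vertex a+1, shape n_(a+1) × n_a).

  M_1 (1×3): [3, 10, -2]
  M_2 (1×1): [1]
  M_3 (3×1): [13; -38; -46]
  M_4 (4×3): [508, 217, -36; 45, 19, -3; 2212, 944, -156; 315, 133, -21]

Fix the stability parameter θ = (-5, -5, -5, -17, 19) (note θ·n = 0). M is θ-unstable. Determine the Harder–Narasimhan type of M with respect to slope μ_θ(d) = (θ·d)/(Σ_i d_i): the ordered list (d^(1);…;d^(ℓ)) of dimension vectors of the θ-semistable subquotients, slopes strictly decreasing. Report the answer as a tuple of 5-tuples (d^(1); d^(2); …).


Via rank(M_{q-1}∘⋯∘M_p): M ≅ I[1,1]^2, I[1,5], I[4,4], I[4,5], I[5,5]^2.
μ_θ-semistable layers: μ^(1)=19; μ^(2)=-5; μ^(3)=-8; μ^(4)=-17

((0, 0, 0, 0, 4); (2, 0, 0, 0, 0); (1, 1, 1, 1, 0); (0, 0, 0, 2, 0))


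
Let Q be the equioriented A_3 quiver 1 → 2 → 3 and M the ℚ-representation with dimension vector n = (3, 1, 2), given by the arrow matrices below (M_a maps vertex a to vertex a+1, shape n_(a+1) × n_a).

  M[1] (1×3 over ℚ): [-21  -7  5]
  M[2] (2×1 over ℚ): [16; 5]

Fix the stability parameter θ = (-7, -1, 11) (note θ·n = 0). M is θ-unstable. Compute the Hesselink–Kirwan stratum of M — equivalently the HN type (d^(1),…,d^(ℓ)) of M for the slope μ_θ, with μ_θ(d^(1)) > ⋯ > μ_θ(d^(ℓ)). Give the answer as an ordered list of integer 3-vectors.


Barcode: M ≅ I[1,1]^2, I[1,3], I[3,3]. HN layers by μ_θ (3 steps, strictly decreasing):
  μ^(1)=11; μ^(2)=-1; μ^(3)=-7

((0, 0, 2); (0, 1, 0); (3, 0, 0))


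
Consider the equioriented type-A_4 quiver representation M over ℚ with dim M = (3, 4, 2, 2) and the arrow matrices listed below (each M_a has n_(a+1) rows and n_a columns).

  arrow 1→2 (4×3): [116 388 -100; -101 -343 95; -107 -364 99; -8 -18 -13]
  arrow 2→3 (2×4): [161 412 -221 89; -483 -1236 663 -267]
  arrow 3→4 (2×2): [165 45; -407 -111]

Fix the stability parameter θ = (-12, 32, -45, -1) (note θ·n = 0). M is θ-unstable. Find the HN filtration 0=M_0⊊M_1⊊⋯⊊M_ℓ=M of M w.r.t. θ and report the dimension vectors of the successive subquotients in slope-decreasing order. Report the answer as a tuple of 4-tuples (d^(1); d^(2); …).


Via rank(M_{q-1}∘⋯∘M_p): M ≅ I[1,2]^2, I[1,4], I[2,2], I[3,3], I[4,4].
μ_θ-semistable layers: μ^(1)=32; μ^(2)=-1; μ^(3)=-13/2; μ^(4)=-12; μ^(5)=-45

((0, 3, 0, 0); (0, 0, 0, 2); (0, 1, 1, 0); (3, 0, 0, 0); (0, 0, 1, 0))


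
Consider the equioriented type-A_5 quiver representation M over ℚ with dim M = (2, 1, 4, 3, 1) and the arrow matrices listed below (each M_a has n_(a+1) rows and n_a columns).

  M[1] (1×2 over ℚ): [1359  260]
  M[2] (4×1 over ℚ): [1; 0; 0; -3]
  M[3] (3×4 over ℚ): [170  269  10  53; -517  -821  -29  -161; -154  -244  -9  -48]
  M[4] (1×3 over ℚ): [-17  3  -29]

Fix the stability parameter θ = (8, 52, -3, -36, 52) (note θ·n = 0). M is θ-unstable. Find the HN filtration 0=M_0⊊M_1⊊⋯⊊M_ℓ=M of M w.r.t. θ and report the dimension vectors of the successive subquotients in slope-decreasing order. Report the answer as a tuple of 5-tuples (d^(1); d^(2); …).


Barcode: M ≅ I[1,1], I[1,5], I[3,3], I[3,4]^2. HN layers by μ_θ (5 steps, strictly decreasing):
  μ^(1)=52; μ^(2)=8; μ^(3)=21/4; μ^(4)=-3; μ^(5)=-39/2

((0, 0, 0, 0, 1); (1, 0, 0, 0, 0); (1, 1, 1, 1, 0); (0, 0, 1, 0, 0); (0, 0, 2, 2, 0))


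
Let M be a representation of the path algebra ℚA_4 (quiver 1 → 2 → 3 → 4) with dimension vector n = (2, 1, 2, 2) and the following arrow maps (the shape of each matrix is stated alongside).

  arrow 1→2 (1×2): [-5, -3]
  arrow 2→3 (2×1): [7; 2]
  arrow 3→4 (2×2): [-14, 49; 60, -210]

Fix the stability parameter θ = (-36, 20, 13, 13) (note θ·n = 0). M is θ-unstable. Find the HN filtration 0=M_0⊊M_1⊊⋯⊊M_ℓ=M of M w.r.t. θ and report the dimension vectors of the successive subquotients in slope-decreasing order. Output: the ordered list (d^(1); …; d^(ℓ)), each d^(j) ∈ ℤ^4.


Via rank(M_{q-1}∘⋯∘M_p): M ≅ I[1,1], I[1,3], I[3,4], I[4,4].
μ_θ-semistable layers: μ^(1)=33/2; μ^(2)=13; μ^(3)=-36

((0, 1, 1, 0); (0, 0, 1, 2); (2, 0, 0, 0))


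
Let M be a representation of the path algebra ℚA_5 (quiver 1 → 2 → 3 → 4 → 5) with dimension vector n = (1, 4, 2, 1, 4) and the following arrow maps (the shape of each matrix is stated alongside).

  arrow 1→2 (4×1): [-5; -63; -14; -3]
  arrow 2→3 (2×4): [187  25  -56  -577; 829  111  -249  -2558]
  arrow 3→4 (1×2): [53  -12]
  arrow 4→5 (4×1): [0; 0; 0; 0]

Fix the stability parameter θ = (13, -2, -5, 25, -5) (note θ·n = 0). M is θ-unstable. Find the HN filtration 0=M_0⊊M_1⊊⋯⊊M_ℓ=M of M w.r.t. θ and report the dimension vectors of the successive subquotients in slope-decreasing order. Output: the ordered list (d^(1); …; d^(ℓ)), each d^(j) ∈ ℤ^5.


Via rank(M_{q-1}∘⋯∘M_p): M ≅ I[1,4], I[2,2]^2, I[2,3], I[5,5]^4.
μ_θ-semistable layers: μ^(1)=25; μ^(2)=2; μ^(3)=-2; μ^(4)=-7/2; μ^(5)=-5

((0, 0, 0, 1, 0); (1, 1, 1, 0, 0); (0, 2, 0, 0, 0); (0, 1, 1, 0, 0); (0, 0, 0, 0, 4))


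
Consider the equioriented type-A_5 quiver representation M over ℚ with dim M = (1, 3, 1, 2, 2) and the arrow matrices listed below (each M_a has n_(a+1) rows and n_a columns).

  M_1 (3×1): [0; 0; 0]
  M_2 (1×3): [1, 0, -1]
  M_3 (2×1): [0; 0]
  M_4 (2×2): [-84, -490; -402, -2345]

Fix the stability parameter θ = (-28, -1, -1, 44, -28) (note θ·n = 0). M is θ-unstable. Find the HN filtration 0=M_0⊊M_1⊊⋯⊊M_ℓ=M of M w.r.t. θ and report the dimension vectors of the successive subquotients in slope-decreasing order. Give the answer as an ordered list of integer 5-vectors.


Via rank(M_{q-1}∘⋯∘M_p): M ≅ I[1,1], I[2,2]^2, I[2,3], I[4,4], I[4,5], I[5,5].
μ_θ-semistable layers: μ^(1)=44; μ^(2)=8; μ^(3)=-1; μ^(4)=-28

((0, 0, 0, 1, 0); (0, 0, 0, 1, 1); (0, 3, 1, 0, 0); (1, 0, 0, 0, 1))


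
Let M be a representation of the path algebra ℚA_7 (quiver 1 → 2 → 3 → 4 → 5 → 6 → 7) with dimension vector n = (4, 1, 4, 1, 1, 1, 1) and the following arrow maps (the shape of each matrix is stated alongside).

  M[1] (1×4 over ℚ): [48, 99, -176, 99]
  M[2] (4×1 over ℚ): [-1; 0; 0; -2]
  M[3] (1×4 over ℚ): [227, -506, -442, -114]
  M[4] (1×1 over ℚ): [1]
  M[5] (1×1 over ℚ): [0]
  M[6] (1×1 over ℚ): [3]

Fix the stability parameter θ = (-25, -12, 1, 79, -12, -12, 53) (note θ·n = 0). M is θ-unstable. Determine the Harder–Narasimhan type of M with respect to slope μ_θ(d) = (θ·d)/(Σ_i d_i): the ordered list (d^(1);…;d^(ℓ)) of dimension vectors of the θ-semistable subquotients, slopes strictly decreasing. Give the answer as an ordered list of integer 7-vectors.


Barcode: M ≅ I[1,1]^3, I[1,5], I[3,3]^3, I[6,7]. HN layers by μ_θ (5 steps, strictly decreasing):
  μ^(1)=53; μ^(2)=67/2; μ^(3)=1; μ^(4)=-12; μ^(5)=-25

((0, 0, 0, 0, 0, 0, 1); (0, 0, 0, 1, 1, 0, 0); (0, 0, 4, 0, 0, 0, 0); (0, 1, 0, 0, 0, 1, 0); (4, 0, 0, 0, 0, 0, 0))


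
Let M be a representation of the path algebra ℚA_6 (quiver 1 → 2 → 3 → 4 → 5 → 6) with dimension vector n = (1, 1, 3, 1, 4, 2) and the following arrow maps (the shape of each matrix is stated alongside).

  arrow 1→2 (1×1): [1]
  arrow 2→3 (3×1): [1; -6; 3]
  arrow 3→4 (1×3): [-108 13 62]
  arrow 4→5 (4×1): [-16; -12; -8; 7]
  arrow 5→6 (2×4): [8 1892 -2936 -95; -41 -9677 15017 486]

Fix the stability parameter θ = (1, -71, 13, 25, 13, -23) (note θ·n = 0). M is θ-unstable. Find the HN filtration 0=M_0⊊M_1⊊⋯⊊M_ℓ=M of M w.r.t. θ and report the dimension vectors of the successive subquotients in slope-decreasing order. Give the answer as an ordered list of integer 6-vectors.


Barcode: M ≅ I[1,3], I[3,3], I[3,6], I[5,5]^2, I[5,6]. HN layers by μ_θ (4 steps, strictly decreasing):
  μ^(1)=13; μ^(2)=7; μ^(3)=-5; μ^(4)=-35

((0, 0, 2, 0, 2, 0); (0, 0, 1, 1, 1, 1); (0, 0, 0, 0, 1, 1); (1, 1, 0, 0, 0, 0))


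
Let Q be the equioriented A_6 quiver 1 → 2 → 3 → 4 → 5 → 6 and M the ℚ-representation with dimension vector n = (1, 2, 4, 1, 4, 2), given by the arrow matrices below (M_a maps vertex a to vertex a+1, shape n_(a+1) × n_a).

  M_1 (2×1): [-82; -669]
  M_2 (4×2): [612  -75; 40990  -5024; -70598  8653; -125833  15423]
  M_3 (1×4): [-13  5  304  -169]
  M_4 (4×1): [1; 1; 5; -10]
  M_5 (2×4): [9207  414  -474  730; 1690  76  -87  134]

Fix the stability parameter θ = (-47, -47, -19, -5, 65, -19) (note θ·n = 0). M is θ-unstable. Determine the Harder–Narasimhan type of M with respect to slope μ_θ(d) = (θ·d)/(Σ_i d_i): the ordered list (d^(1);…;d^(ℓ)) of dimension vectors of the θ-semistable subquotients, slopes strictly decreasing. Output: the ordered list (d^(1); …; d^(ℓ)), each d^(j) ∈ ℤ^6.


Barcode: M ≅ I[1,6], I[2,3], I[3,3]^2, I[5,5]^2, I[5,6]. HN layers by μ_θ (5 steps, strictly decreasing):
  μ^(1)=65; μ^(2)=23; μ^(3)=-5; μ^(4)=-19; μ^(5)=-47

((0, 0, 0, 0, 2, 0); (0, 0, 0, 0, 2, 2); (0, 0, 0, 1, 0, 0); (0, 0, 4, 0, 0, 0); (1, 2, 0, 0, 0, 0))


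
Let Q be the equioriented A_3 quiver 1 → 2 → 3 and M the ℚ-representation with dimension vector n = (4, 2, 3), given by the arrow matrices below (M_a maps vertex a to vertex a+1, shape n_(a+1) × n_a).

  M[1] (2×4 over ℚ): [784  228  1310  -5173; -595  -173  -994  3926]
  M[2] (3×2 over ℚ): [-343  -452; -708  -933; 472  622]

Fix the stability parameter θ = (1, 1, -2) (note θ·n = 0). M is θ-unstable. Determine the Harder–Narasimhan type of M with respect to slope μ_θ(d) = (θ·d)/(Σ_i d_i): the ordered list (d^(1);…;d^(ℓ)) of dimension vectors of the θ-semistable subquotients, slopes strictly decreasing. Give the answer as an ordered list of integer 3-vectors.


Barcode: M ≅ I[1,1]^2, I[1,3]^2, I[3,3]. HN layers by μ_θ (3 steps, strictly decreasing):
  μ^(1)=1; μ^(2)=0; μ^(3)=-2

((2, 0, 0); (2, 2, 2); (0, 0, 1))


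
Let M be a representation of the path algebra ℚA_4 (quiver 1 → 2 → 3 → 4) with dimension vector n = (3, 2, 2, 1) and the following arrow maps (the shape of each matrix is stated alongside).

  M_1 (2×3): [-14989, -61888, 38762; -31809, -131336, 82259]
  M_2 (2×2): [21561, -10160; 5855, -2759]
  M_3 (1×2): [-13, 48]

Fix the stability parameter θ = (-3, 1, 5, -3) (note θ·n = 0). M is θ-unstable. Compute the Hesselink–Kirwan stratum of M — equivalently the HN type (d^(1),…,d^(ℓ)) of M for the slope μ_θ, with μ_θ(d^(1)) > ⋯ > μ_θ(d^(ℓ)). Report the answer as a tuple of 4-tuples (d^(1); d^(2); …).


Barcode: M ≅ I[1,1], I[1,3], I[1,4]. HN layers by μ_θ (3 steps, strictly decreasing):
  μ^(1)=5; μ^(2)=1; μ^(3)=-3

((0, 0, 1, 0); (0, 2, 1, 1); (3, 0, 0, 0))


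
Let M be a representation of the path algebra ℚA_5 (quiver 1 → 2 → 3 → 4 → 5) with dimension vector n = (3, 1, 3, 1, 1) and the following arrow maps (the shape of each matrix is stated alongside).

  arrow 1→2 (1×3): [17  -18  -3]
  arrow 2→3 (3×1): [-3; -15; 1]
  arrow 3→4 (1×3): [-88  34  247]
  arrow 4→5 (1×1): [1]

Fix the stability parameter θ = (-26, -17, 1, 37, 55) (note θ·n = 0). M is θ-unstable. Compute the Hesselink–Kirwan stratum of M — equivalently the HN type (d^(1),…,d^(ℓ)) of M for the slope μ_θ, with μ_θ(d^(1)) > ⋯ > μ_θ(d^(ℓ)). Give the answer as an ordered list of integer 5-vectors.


Barcode: M ≅ I[1,1]^2, I[1,5], I[3,3]^2. HN layers by μ_θ (5 steps, strictly decreasing):
  μ^(1)=55; μ^(2)=37; μ^(3)=1; μ^(4)=-17; μ^(5)=-26

((0, 0, 0, 0, 1); (0, 0, 0, 1, 0); (0, 0, 3, 0, 0); (0, 1, 0, 0, 0); (3, 0, 0, 0, 0))


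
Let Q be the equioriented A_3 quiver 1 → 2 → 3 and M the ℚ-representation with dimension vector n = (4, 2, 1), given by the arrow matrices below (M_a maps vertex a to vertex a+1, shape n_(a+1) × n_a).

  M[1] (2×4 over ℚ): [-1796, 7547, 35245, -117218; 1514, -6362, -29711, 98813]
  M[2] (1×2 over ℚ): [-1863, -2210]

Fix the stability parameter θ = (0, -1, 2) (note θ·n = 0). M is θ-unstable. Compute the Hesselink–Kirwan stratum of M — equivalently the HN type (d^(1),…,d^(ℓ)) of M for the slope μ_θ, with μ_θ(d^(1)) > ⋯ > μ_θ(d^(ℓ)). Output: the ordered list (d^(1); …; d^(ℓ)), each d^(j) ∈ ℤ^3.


Via rank(M_{q-1}∘⋯∘M_p): M ≅ I[1,1]^2, I[1,2], I[1,3].
μ_θ-semistable layers: μ^(1)=2; μ^(2)=0; μ^(3)=-1/2

((0, 0, 1); (2, 0, 0); (2, 2, 0))


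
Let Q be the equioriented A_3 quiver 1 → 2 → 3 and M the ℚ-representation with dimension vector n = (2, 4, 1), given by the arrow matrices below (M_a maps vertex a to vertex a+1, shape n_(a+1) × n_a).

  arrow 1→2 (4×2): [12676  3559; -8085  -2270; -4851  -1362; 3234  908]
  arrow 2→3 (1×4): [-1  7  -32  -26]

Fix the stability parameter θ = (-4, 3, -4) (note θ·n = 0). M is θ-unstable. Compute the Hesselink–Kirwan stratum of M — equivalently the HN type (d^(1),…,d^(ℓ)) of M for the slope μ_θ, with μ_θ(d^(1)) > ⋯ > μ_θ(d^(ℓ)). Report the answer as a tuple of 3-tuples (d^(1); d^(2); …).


Via rank(M_{q-1}∘⋯∘M_p): M ≅ I[1,2], I[1,3], I[2,2]^2.
μ_θ-semistable layers: μ^(1)=3; μ^(2)=-1/2; μ^(3)=-4

((0, 3, 0); (0, 1, 1); (2, 0, 0))


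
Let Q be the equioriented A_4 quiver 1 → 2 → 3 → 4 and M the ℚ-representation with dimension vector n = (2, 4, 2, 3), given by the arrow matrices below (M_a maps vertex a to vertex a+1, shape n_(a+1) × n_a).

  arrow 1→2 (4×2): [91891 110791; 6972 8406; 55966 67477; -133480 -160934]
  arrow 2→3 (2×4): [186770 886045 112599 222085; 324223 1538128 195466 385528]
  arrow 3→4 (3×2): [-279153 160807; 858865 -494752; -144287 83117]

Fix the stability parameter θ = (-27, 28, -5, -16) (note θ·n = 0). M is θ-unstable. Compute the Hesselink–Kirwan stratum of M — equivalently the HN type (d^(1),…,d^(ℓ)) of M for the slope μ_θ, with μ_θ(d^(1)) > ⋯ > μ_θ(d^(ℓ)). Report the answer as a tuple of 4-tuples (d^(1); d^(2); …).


Via rank(M_{q-1}∘⋯∘M_p): M ≅ I[1,4]^2, I[2,2]^2, I[4,4].
μ_θ-semistable layers: μ^(1)=28; μ^(2)=7/3; μ^(3)=-16; μ^(4)=-27

((0, 2, 0, 0); (0, 2, 2, 2); (0, 0, 0, 1); (2, 0, 0, 0))


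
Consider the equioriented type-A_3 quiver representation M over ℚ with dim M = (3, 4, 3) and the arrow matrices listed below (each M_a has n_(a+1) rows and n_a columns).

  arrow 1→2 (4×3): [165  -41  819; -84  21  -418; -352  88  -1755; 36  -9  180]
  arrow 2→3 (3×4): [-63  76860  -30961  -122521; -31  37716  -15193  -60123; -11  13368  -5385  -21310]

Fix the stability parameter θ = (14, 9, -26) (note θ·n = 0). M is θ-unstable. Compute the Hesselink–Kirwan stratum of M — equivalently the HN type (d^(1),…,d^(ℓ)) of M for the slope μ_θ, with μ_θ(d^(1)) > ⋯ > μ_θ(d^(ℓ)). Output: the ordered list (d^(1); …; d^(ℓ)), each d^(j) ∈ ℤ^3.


Barcode: M ≅ I[1,2], I[1,3]^2, I[2,2], I[3,3]. HN layers by μ_θ (4 steps, strictly decreasing):
  μ^(1)=23/2; μ^(2)=9; μ^(3)=-1; μ^(4)=-26

((1, 1, 0); (0, 1, 0); (2, 2, 2); (0, 0, 1))


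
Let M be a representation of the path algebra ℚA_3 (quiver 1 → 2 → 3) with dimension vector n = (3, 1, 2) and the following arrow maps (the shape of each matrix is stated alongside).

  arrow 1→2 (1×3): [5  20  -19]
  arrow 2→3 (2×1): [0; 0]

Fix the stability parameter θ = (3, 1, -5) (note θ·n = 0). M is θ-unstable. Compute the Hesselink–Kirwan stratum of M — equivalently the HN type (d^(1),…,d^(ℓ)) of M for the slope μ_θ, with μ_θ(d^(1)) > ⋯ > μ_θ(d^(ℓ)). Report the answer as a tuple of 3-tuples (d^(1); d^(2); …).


Via rank(M_{q-1}∘⋯∘M_p): M ≅ I[1,1]^2, I[1,2], I[3,3]^2.
μ_θ-semistable layers: μ^(1)=3; μ^(2)=2; μ^(3)=-5

((2, 0, 0); (1, 1, 0); (0, 0, 2))


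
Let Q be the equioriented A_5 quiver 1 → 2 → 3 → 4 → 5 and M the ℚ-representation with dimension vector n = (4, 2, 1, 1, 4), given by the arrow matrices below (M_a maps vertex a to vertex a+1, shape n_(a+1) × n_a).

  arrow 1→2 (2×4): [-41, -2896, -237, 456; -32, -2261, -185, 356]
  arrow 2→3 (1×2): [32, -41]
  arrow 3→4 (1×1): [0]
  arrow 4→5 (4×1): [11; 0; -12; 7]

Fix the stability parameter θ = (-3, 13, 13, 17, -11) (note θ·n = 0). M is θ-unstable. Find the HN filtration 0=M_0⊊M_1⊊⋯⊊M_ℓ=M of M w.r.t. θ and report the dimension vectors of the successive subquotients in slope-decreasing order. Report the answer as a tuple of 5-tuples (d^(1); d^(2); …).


Barcode: M ≅ I[1,1]^2, I[1,2], I[1,3], I[4,5], I[5,5]^3. HN layers by μ_θ (4 steps, strictly decreasing):
  μ^(1)=13; μ^(2)=3; μ^(3)=-3; μ^(4)=-11

((0, 2, 1, 0, 0); (0, 0, 0, 1, 1); (4, 0, 0, 0, 0); (0, 0, 0, 0, 3))


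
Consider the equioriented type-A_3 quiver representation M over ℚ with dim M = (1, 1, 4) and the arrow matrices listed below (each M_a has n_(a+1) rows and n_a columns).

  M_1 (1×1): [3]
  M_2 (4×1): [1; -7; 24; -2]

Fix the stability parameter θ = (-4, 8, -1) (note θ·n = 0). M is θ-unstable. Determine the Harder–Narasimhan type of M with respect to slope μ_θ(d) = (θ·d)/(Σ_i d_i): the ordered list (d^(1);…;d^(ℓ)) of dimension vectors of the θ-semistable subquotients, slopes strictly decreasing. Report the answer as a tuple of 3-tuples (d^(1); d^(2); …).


Via rank(M_{q-1}∘⋯∘M_p): M ≅ I[1,3], I[3,3]^3.
μ_θ-semistable layers: μ^(1)=7/2; μ^(2)=-1; μ^(3)=-4

((0, 1, 1); (0, 0, 3); (1, 0, 0))


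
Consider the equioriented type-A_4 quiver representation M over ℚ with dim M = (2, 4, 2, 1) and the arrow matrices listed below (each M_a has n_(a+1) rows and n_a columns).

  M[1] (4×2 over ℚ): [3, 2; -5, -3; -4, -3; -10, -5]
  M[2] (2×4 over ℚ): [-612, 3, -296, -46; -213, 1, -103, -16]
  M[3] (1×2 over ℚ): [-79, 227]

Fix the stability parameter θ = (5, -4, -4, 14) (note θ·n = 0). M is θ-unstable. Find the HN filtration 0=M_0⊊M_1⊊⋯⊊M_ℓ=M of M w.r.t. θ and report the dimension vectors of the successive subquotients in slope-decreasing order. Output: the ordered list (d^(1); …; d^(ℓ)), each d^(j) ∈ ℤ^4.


Via rank(M_{q-1}∘⋯∘M_p): M ≅ I[1,2], I[1,4], I[2,2], I[2,3].
μ_θ-semistable layers: μ^(1)=14; μ^(2)=1/2; μ^(3)=-1; μ^(4)=-4

((0, 0, 0, 1); (1, 1, 0, 0); (1, 1, 1, 0); (0, 2, 1, 0))


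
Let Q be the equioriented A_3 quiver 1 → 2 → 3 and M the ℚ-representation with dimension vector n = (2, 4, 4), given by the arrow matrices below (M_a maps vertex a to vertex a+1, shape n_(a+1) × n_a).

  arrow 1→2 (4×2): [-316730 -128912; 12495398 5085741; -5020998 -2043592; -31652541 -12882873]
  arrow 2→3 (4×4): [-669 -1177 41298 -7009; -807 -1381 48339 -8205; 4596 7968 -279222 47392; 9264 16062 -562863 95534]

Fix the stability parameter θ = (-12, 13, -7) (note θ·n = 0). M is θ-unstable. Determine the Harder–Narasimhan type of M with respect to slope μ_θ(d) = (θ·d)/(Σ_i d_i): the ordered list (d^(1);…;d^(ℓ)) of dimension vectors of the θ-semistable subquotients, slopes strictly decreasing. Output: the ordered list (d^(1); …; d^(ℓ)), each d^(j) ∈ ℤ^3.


Interval decomposition of M: I[1,2], I[1,3], I[2,2], I[2,3], I[3,3]^2.
HN type (ℓ=4): μ^(1)=13; μ^(2)=3; μ^(3)=-7; μ^(4)=-12

((0, 2, 0); (0, 2, 2); (0, 0, 2); (2, 0, 0))


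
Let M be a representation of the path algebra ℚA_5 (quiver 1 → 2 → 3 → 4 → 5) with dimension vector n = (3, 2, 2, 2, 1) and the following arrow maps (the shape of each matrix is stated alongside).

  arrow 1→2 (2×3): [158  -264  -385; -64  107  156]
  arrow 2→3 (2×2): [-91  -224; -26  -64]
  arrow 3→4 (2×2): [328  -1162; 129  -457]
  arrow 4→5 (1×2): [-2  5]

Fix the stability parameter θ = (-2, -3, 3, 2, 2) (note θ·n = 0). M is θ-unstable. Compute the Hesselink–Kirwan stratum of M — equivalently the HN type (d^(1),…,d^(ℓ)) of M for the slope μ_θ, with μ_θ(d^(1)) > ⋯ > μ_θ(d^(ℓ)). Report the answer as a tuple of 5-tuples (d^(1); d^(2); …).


Via rank(M_{q-1}∘⋯∘M_p): M ≅ I[1,1], I[1,2], I[1,5], I[3,4].
μ_θ-semistable layers: μ^(1)=5/2; μ^(2)=7/3; μ^(3)=-2; μ^(4)=-5/2

((0, 0, 1, 1, 0); (0, 0, 1, 1, 1); (1, 0, 0, 0, 0); (2, 2, 0, 0, 0))


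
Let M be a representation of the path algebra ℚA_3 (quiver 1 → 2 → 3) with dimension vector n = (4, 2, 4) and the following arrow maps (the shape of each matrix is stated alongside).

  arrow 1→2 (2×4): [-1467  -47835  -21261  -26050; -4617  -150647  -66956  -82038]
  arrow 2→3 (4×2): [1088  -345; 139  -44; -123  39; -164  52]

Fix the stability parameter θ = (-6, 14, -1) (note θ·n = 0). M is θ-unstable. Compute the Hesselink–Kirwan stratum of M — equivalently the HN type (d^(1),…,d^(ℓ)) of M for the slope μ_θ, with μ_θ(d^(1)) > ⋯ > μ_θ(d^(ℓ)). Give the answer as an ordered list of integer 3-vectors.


Interval decomposition of M: I[1,1]^2, I[1,3]^2, I[3,3]^2.
HN type (ℓ=3): μ^(1)=13/2; μ^(2)=-1; μ^(3)=-6

((0, 2, 2); (0, 0, 2); (4, 0, 0))


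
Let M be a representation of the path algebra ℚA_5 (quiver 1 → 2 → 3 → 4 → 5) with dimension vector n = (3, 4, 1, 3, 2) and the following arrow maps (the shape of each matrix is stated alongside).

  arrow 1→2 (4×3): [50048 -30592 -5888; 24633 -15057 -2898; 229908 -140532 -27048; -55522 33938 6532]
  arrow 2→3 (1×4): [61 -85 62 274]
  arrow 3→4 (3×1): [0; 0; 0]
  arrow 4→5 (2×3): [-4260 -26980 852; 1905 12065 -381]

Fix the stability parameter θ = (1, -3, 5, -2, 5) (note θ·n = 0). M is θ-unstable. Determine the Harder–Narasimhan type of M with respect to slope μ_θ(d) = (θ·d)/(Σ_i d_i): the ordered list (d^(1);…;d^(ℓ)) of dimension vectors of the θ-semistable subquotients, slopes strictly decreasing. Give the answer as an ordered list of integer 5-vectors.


Interval decomposition of M: I[1,1]^2, I[1,3], I[2,2]^3, I[4,4]^2, I[4,5], I[5,5].
HN type (ℓ=5): μ^(1)=5; μ^(2)=1; μ^(3)=-1; μ^(4)=-2; μ^(5)=-3

((0, 0, 1, 0, 2); (2, 0, 0, 0, 0); (1, 1, 0, 0, 0); (0, 0, 0, 3, 0); (0, 3, 0, 0, 0))


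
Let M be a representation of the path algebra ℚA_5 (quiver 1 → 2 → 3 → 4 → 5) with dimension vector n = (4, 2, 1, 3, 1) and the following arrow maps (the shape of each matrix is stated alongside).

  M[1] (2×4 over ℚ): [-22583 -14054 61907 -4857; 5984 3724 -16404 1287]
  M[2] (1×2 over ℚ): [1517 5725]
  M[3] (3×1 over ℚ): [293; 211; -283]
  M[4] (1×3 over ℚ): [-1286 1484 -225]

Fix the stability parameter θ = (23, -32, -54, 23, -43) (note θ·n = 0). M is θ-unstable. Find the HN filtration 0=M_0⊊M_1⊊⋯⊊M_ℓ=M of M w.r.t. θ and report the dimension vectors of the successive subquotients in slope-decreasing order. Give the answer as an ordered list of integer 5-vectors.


Via rank(M_{q-1}∘⋯∘M_p): M ≅ I[1,1]^2, I[1,2], I[1,5], I[4,4]^2.
μ_θ-semistable layers: μ^(1)=23; μ^(2)=-9/2; μ^(3)=-10; μ^(4)=-21

((2, 0, 0, 2, 0); (1, 1, 0, 0, 0); (0, 0, 0, 1, 1); (1, 1, 1, 0, 0))


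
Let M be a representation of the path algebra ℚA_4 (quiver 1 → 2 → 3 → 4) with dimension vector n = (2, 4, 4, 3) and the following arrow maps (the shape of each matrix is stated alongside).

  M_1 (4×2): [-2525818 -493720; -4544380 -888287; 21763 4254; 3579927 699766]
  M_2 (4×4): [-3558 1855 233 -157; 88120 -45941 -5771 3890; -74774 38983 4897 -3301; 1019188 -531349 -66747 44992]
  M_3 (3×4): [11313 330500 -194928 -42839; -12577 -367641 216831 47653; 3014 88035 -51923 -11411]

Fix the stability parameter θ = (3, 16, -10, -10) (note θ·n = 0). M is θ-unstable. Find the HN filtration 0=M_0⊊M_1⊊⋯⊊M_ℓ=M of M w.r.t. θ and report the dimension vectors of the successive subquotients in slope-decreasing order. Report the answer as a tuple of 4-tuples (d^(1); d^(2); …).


Interval decomposition of M: I[1,4]^2, I[2,2]^2, I[3,3], I[3,4].
HN type (ℓ=3): μ^(1)=16; μ^(2)=-1/4; μ^(3)=-10

((0, 2, 0, 0); (2, 2, 2, 2); (0, 0, 2, 1))


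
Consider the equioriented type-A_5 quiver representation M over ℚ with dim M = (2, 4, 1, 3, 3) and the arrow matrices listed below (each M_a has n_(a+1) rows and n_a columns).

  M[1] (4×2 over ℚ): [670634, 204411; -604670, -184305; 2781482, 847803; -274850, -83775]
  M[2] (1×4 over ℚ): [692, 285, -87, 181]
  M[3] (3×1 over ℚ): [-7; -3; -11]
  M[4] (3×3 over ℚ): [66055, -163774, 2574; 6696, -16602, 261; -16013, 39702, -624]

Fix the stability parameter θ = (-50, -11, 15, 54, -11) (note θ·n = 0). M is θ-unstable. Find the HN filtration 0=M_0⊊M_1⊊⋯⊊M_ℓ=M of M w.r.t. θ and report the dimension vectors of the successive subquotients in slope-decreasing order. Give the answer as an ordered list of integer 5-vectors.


Barcode: M ≅ I[1,1], I[1,5], I[2,2]^3, I[4,4], I[4,5], I[5,5]. HN layers by μ_θ (5 steps, strictly decreasing):
  μ^(1)=54; μ^(2)=43/2; μ^(3)=15; μ^(4)=-11; μ^(5)=-50

((0, 0, 0, 1, 0); (0, 0, 0, 2, 2); (0, 0, 1, 0, 0); (0, 4, 0, 0, 1); (2, 0, 0, 0, 0))


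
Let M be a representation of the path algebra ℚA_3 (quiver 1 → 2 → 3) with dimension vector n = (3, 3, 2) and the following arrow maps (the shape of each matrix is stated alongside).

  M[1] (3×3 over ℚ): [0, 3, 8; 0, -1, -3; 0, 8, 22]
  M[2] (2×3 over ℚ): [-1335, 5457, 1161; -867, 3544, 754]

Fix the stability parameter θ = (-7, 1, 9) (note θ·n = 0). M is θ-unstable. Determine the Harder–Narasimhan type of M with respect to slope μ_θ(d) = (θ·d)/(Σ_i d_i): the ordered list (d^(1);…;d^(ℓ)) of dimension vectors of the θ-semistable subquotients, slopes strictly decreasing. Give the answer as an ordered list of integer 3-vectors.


Interval decomposition of M: I[1,1], I[1,3]^2, I[2,2].
HN type (ℓ=3): μ^(1)=9; μ^(2)=1; μ^(3)=-7

((0, 0, 2); (0, 3, 0); (3, 0, 0))


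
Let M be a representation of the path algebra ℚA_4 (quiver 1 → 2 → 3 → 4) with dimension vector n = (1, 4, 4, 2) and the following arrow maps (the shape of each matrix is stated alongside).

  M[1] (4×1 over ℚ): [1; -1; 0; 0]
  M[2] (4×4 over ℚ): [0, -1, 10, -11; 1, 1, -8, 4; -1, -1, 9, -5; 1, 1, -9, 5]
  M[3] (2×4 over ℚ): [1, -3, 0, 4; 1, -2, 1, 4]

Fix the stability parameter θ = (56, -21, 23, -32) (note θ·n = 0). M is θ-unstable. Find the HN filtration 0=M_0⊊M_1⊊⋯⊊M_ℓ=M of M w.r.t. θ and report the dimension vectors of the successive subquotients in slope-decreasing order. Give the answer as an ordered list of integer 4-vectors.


Interval decomposition of M: I[1,4], I[2,2], I[2,3], I[2,4], I[3,3].
HN type (ℓ=4): μ^(1)=23; μ^(2)=13/2; μ^(3)=-9/2; μ^(4)=-21

((0, 0, 2, 0); (1, 1, 1, 1); (0, 0, 1, 1); (0, 3, 0, 0))


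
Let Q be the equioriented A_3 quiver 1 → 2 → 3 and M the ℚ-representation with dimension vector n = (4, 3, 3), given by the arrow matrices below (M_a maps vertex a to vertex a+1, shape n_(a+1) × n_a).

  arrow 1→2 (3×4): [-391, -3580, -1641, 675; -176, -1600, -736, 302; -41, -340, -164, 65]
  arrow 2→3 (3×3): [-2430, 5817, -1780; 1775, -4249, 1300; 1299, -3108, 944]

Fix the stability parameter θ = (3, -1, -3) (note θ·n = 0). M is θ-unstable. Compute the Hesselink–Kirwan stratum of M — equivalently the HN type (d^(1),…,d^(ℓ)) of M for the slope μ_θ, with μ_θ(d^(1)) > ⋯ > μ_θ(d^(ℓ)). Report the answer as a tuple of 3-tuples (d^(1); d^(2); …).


Barcode: M ≅ I[1,1], I[1,2], I[1,3]^2, I[3,3]. HN layers by μ_θ (4 steps, strictly decreasing):
  μ^(1)=3; μ^(2)=1; μ^(3)=-1/3; μ^(4)=-3

((1, 0, 0); (1, 1, 0); (2, 2, 2); (0, 0, 1))


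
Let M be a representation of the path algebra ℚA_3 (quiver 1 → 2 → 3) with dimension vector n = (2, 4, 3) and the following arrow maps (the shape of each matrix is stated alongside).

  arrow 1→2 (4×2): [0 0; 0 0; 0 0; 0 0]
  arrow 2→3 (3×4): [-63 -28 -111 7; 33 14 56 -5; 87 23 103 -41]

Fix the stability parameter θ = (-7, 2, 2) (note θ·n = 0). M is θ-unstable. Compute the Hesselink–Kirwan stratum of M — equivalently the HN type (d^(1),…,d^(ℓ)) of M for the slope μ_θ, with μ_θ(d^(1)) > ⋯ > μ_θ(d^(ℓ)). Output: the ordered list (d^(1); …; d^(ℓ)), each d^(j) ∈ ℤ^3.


Barcode: M ≅ I[1,1]^2, I[2,2], I[2,3]^3. HN layers by μ_θ (2 steps, strictly decreasing):
  μ^(1)=2; μ^(2)=-7

((0, 4, 3); (2, 0, 0))
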